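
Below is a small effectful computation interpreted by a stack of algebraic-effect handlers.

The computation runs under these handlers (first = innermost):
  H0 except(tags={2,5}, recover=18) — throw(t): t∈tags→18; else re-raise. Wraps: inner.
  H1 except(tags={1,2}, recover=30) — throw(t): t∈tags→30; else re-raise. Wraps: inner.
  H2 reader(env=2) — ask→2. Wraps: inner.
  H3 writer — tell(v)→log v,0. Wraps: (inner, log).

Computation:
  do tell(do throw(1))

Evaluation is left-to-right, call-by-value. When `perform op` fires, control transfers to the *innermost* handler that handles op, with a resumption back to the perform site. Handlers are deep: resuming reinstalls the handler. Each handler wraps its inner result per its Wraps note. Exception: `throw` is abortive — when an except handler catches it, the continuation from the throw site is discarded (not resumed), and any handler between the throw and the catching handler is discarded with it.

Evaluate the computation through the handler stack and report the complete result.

Step-by-step:
throw(1) @ H0 re-raised
throw(1) @ H1 caught ⇒ 30
H2 returns 30
H3 returns (30, ())
= (30, ())

Answer: (30, ())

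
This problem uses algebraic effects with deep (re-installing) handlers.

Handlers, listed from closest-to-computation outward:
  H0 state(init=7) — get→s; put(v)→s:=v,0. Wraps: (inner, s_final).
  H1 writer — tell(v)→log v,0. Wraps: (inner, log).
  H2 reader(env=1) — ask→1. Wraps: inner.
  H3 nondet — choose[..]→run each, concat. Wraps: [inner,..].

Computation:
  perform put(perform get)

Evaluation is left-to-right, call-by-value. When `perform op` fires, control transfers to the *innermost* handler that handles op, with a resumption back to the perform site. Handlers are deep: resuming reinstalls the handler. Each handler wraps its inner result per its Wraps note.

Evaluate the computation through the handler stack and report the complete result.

Answer: [((0, 7), ())]

Evaluation trace:
get @ H0 ⇒ 7
put(7) @ H0 ⇒ s:=7
H0 returns (0, 7)
H1 returns ((0, 7), ())
H2 returns ((0, 7), ())
H3 returns [((0, 7), ())]
= [((0, 7), ())]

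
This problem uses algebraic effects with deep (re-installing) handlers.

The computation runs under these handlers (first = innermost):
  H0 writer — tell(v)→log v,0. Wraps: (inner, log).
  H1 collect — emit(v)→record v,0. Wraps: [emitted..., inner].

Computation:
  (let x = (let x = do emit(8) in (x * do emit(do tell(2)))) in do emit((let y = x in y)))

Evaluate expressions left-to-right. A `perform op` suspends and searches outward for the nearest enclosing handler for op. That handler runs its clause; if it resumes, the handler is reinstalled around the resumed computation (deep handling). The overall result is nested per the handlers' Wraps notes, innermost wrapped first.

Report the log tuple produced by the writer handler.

Answer: (2)

Evaluation trace:
emit(8) @ H1 ⇒ out+=8
tell(2) @ H0 ⇒ log+=2
emit(0) @ H1 ⇒ out+=0
emit(0) @ H1 ⇒ out+=0
H0 returns (0, (2))
H1 returns [8, 0, 0, (0, (2))]
= [8, 0, 0, (0, (2))]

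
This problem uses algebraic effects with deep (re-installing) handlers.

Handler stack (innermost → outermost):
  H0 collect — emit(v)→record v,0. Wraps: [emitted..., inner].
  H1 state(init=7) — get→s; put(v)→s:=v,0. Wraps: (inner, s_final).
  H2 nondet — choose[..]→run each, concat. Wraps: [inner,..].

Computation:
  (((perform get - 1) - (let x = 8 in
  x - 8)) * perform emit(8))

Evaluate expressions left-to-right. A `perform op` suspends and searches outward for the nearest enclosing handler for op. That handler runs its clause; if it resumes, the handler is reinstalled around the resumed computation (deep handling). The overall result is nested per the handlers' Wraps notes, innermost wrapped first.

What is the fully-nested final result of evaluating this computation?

Answer: [([8, 0], 7)]

Working:
get @ H1 ⇒ 7
emit(8) @ H0 ⇒ out+=8
H0 returns [8, 0]
H1 returns ([8, 0], 7)
H2 returns [([8, 0], 7)]
= [([8, 0], 7)]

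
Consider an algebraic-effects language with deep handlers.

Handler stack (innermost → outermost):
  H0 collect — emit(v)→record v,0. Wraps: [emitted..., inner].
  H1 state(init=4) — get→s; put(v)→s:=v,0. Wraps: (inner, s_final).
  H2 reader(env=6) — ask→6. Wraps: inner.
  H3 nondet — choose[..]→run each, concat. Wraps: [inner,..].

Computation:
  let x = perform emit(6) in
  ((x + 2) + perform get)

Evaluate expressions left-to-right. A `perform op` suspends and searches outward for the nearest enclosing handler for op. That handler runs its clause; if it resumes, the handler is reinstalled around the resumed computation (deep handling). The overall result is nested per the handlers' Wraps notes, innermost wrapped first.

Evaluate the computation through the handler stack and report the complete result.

Evaluation trace:
emit(6) @ H0 ⇒ out+=6
get @ H1 ⇒ 4
H0 returns [6, 6]
H1 returns ([6, 6], 4)
H2 returns ([6, 6], 4)
H3 returns [([6, 6], 4)]
= [([6, 6], 4)]

Answer: [([6, 6], 4)]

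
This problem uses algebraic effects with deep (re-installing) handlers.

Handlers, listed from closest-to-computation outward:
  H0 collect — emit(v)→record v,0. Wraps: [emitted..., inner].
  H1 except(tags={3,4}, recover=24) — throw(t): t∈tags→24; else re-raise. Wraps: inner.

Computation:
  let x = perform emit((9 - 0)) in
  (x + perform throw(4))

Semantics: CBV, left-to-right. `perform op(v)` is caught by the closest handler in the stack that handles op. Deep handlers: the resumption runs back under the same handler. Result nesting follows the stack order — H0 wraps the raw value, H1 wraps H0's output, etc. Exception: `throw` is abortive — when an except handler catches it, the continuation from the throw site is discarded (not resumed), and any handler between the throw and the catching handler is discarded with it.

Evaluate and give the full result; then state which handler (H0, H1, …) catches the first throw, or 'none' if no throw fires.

Evaluation trace:
emit(9) @ H0 ⇒ out+=9
throw(4) @ H1 caught ⇒ 24
= 24

Answer: 24 ; first throw caught by: H1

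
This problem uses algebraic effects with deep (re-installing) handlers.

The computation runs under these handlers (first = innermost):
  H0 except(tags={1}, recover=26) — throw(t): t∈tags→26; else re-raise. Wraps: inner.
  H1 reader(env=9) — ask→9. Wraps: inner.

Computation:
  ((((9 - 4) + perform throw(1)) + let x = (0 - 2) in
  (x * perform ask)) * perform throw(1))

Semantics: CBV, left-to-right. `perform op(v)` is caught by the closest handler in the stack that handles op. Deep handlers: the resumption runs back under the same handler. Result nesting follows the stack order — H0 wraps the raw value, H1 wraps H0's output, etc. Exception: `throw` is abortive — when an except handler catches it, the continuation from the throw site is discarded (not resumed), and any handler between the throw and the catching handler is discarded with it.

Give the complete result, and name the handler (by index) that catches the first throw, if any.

Evaluation trace:
throw(1) @ H0 caught ⇒ 26
H1 returns 26
= 26

Answer: 26 ; first throw caught by: H0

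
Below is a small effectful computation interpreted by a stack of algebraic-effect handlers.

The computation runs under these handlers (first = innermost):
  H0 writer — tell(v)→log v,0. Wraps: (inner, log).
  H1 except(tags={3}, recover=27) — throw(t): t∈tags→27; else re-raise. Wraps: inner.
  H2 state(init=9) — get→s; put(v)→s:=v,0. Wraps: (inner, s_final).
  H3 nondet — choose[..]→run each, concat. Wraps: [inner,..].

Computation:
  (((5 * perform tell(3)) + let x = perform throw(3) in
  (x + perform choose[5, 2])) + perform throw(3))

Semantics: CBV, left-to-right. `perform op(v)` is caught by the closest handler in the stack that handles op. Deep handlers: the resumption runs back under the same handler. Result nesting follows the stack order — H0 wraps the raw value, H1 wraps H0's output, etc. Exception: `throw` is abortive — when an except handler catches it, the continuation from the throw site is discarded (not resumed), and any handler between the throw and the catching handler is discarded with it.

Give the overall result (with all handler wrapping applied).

Step-by-step:
tell(3) @ H0 ⇒ log+=3
throw(3) @ H1 caught ⇒ 27
H2 returns (27, 9)
H3 returns [(27, 9)]
= [(27, 9)]

Answer: [(27, 9)]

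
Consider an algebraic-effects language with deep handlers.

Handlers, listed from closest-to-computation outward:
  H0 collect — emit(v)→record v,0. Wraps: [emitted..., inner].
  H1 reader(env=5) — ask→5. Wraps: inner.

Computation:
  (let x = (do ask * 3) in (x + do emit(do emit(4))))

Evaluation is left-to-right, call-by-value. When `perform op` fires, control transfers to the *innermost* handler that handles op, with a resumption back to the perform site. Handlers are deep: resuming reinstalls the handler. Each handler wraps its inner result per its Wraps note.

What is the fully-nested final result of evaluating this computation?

Working:
ask @ H1 ⇒ 5
emit(4) @ H0 ⇒ out+=4
emit(0) @ H0 ⇒ out+=0
H0 returns [4, 0, 15]
H1 returns [4, 0, 15]
= [4, 0, 15]

Answer: [4, 0, 15]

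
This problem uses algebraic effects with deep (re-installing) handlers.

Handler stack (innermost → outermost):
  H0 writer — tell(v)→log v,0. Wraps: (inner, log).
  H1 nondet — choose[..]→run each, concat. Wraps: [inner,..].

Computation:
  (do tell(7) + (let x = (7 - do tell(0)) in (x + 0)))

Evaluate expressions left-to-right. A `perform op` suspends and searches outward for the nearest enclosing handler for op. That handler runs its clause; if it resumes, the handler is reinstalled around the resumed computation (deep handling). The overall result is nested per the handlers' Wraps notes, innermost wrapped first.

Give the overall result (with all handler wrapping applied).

Evaluation trace:
tell(7) @ H0 ⇒ log+=7
tell(0) @ H0 ⇒ log+=0
H0 returns (7, (7, 0))
H1 returns [(7, (7, 0))]
= [(7, (7, 0))]

Answer: [(7, (7, 0))]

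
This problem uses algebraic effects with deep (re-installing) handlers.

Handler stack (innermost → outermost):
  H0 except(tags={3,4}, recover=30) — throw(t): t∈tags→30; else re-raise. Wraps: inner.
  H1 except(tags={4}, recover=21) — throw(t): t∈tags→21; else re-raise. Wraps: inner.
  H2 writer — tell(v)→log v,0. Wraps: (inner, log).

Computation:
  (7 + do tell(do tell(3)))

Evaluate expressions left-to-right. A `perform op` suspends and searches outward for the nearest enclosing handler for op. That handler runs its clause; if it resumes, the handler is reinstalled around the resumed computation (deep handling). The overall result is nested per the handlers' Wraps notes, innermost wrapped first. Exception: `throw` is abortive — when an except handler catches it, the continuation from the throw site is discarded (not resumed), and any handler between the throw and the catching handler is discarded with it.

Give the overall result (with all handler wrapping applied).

Answer: (7, (3, 0))

Step-by-step:
tell(3) @ H2 ⇒ log+=3
tell(0) @ H2 ⇒ log+=0
H0 returns 7
H1 returns 7
H2 returns (7, (3, 0))
= (7, (3, 0))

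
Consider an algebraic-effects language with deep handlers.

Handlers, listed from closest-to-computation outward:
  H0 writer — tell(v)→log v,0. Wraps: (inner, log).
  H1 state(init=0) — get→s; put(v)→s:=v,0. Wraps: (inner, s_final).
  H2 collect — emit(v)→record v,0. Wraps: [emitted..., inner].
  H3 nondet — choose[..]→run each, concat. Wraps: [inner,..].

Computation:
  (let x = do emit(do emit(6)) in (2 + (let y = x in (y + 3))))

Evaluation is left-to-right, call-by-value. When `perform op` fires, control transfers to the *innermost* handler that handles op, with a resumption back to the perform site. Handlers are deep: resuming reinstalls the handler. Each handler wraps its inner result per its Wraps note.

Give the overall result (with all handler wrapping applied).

Answer: [[6, 0, ((5, ()), 0)]]

Working:
emit(6) @ H2 ⇒ out+=6
emit(0) @ H2 ⇒ out+=0
H0 returns (5, ())
H1 returns ((5, ()), 0)
H2 returns [6, 0, ((5, ()), 0)]
H3 returns [[6, 0, ((5, ()), 0)]]
= [[6, 0, ((5, ()), 0)]]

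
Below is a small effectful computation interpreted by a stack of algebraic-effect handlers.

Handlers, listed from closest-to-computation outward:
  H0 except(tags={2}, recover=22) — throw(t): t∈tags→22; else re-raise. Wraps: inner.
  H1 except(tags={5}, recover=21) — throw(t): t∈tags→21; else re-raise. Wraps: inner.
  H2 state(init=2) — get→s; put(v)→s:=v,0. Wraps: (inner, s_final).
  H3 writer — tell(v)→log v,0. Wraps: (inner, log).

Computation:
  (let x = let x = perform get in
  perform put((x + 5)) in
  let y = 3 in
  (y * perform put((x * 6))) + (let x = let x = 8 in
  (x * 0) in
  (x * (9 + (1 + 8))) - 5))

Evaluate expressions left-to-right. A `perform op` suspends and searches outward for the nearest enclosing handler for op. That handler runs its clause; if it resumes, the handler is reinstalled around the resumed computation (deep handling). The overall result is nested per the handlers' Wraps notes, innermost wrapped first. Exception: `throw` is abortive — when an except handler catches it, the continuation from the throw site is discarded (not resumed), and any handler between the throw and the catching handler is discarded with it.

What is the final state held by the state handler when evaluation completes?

Step-by-step:
get @ H2 ⇒ 2
put(7) @ H2 ⇒ s:=7
put(0) @ H2 ⇒ s:=0
H0 returns -5
H1 returns -5
H2 returns (-5, 0)
H3 returns ((-5, 0), ())
= ((-5, 0), ())

Answer: 0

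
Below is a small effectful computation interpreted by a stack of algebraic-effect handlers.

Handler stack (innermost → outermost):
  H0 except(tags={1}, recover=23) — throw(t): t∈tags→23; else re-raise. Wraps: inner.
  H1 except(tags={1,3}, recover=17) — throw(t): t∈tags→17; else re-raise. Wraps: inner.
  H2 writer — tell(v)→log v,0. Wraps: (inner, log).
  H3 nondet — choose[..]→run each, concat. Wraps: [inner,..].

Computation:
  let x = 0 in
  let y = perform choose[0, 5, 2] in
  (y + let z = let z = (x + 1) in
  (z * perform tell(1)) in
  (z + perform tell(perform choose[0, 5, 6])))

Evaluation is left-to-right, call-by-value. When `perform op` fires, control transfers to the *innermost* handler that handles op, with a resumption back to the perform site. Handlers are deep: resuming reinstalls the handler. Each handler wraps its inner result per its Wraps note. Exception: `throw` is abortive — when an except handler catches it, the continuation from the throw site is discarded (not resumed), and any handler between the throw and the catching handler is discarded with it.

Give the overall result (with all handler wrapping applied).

Step-by-step:
choose[0, 5, 2] @ H3
  branch[0] choose=0:
    tell(1) @ H2 ⇒ log+=1
    choose[0, 5, 6] @ H3
      branch[0] choose=0:
        tell(0) @ H2 ⇒ log+=0
        H0 returns 0
        H1 returns 0
        H2 returns (0, (1, 0))
        H3 returns [(0, (1, 0))]
      branch[1] choose=5:
        tell(5) @ H2 ⇒ log+=5
        H0 returns 0
        H1 returns 0
        H2 returns (0, (1, 5))
        H3 returns [(0, (1, 5))]
      branch[2] choose=6:
        tell(6) @ H2 ⇒ log+=6
        H0 returns 0
        H1 returns 0
        H2 returns (0, (1, 6))
        H3 returns [(0, (1, 6))]
  branch[1] choose=5:
    tell(1) @ H2 ⇒ log+=1
    choose[0, 5, 6] @ H3
      branch[0] choose=0:
        tell(0) @ H2 ⇒ log+=0
        H0 returns 5
        H1 returns 5
        H2 returns (5, (1, 0))
        H3 returns [(5, (1, 0))]
      branch[1] choose=5:
        tell(5) @ H2 ⇒ log+=5
        H0 returns 5
        H1 returns 5
        H2 returns (5, (1, 5))
        H3 returns [(5, (1, 5))]
      branch[2] choose=6:
        tell(6) @ H2 ⇒ log+=6
        H0 returns 5
        H1 returns 5
        H2 returns (5, (1, 6))
        H3 returns [(5, (1, 6))]
  branch[2] choose=2:
    tell(1) @ H2 ⇒ log+=1
    choose[0, 5, 6] @ H3
      branch[0] choose=0:
        tell(0) @ H2 ⇒ log+=0
        H0 returns 2
        H1 returns 2
        H2 returns (2, (1, 0))
        H3 returns [(2, (1, 0))]
      branch[1] choose=5:
        tell(5) @ H2 ⇒ log+=5
        H0 returns 2
        H1 returns 2
        H2 returns (2, (1, 5))
        H3 returns [(2, (1, 5))]
      branch[2] choose=6:
        tell(6) @ H2 ⇒ log+=6
        H0 returns 2
        H1 returns 2
        H2 returns (2, (1, 6))
        H3 returns [(2, (1, 6))]
= [(0, (1, 0)), (0, (1, 5)), (0, (1, 6)), (5, (1, 0)), (5, (1, 5)), (5, (1, 6)), (2, (1, 0)), (2, (1, 5)), (2, (1, 6))]

Answer: [(0, (1, 0)), (0, (1, 5)), (0, (1, 6)), (5, (1, 0)), (5, (1, 5)), (5, (1, 6)), (2, (1, 0)), (2, (1, 5)), (2, (1, 6))]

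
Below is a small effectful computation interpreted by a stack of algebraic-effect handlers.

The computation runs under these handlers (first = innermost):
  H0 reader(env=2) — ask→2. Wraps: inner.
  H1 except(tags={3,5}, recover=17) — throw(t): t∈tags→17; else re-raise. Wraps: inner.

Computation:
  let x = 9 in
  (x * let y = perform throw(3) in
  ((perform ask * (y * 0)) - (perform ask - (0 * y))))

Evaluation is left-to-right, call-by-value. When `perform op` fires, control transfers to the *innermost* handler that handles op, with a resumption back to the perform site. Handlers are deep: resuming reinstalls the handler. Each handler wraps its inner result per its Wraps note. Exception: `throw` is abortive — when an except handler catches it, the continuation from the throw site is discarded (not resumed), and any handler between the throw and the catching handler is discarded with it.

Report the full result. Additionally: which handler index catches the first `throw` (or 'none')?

Working:
throw(3) @ H1 caught ⇒ 17
= 17

Answer: 17 ; first throw caught by: H1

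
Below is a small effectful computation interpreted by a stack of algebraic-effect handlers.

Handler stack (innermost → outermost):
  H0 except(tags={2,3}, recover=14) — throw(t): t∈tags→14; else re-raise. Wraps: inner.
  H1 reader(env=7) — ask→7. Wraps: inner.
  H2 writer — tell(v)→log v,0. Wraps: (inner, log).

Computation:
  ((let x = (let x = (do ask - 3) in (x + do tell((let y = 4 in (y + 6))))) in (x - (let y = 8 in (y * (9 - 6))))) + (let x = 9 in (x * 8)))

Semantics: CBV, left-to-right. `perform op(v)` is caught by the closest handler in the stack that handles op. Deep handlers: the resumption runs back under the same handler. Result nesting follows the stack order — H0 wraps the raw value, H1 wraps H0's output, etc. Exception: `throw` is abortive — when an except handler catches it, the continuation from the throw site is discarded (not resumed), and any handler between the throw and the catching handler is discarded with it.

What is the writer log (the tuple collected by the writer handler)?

Working:
ask @ H1 ⇒ 7
tell(10) @ H2 ⇒ log+=10
H0 returns 52
H1 returns 52
H2 returns (52, (10))
= (52, (10))

Answer: (10)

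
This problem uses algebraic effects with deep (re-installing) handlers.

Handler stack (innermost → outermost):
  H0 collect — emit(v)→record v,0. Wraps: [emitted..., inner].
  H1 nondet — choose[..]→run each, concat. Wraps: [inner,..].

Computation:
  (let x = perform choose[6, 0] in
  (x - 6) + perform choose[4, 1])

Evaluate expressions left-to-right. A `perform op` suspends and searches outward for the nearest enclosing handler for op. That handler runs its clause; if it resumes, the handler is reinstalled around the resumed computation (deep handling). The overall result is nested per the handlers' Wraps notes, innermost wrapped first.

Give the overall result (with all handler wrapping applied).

Answer: [[4], [1], [-2], [-5]]

Step-by-step:
choose[6, 0] @ H1
  branch[0] choose=6:
    choose[4, 1] @ H1
      branch[0] choose=4:
        H0 returns [4]
        H1 returns [[4]]
      branch[1] choose=1:
        H0 returns [1]
        H1 returns [[1]]
  branch[1] choose=0:
    choose[4, 1] @ H1
      branch[0] choose=4:
        H0 returns [-2]
        H1 returns [[-2]]
      branch[1] choose=1:
        H0 returns [-5]
        H1 returns [[-5]]
= [[4], [1], [-2], [-5]]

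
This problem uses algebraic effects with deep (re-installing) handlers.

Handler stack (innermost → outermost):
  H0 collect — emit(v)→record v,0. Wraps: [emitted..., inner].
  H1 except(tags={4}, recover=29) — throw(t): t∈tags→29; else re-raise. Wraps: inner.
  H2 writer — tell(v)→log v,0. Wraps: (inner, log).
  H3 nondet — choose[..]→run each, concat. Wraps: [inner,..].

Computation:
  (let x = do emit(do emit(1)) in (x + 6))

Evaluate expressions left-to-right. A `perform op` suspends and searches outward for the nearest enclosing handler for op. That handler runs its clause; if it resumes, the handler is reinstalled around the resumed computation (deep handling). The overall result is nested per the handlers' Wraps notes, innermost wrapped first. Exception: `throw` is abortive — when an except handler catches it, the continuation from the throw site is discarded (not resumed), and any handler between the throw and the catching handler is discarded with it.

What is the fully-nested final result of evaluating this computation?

Answer: [([1, 0, 6], ())]

Working:
emit(1) @ H0 ⇒ out+=1
emit(0) @ H0 ⇒ out+=0
H0 returns [1, 0, 6]
H1 returns [1, 0, 6]
H2 returns ([1, 0, 6], ())
H3 returns [([1, 0, 6], ())]
= [([1, 0, 6], ())]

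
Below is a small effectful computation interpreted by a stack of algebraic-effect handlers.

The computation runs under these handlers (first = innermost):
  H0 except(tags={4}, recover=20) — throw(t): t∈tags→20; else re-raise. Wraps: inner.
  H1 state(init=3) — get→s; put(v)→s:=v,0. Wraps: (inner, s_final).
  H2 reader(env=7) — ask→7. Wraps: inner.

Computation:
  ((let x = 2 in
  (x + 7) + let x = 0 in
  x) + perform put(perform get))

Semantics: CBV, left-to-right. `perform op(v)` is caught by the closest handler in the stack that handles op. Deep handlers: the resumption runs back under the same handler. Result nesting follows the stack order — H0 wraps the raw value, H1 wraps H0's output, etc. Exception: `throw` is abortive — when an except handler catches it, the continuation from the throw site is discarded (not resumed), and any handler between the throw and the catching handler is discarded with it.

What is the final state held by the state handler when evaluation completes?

Answer: 3

Evaluation trace:
get @ H1 ⇒ 3
put(3) @ H1 ⇒ s:=3
H0 returns 9
H1 returns (9, 3)
H2 returns (9, 3)
= (9, 3)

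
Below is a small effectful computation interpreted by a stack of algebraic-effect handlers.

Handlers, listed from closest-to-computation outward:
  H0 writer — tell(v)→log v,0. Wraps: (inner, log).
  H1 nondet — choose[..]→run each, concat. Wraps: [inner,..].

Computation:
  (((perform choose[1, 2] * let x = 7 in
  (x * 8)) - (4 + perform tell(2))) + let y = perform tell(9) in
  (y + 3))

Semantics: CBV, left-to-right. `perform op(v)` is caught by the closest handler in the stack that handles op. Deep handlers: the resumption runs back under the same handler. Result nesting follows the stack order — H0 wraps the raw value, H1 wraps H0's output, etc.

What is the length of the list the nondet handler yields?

Working:
choose[1, 2] @ H1
  branch[0] choose=1:
    tell(2) @ H0 ⇒ log+=2
    tell(9) @ H0 ⇒ log+=9
    H0 returns (55, (2, 9))
    H1 returns [(55, (2, 9))]
  branch[1] choose=2:
    tell(2) @ H0 ⇒ log+=2
    tell(9) @ H0 ⇒ log+=9
    H0 returns (111, (2, 9))
    H1 returns [(111, (2, 9))]
= [(55, (2, 9)), (111, (2, 9))]

Answer: 2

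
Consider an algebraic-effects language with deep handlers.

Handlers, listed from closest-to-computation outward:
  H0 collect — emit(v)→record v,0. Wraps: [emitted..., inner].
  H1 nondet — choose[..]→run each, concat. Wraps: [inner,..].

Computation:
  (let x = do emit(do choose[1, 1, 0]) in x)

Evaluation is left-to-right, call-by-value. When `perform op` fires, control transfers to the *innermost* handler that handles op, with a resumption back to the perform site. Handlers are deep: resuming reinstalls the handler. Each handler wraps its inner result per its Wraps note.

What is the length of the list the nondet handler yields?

Step-by-step:
choose[1, 1, 0] @ H1
  branch[0] choose=1:
    emit(1) @ H0 ⇒ out+=1
    H0 returns [1, 0]
    H1 returns [[1, 0]]
  branch[1] choose=1:
    emit(1) @ H0 ⇒ out+=1
    H0 returns [1, 0]
    H1 returns [[1, 0]]
  branch[2] choose=0:
    emit(0) @ H0 ⇒ out+=0
    H0 returns [0, 0]
    H1 returns [[0, 0]]
= [[1, 0], [1, 0], [0, 0]]

Answer: 3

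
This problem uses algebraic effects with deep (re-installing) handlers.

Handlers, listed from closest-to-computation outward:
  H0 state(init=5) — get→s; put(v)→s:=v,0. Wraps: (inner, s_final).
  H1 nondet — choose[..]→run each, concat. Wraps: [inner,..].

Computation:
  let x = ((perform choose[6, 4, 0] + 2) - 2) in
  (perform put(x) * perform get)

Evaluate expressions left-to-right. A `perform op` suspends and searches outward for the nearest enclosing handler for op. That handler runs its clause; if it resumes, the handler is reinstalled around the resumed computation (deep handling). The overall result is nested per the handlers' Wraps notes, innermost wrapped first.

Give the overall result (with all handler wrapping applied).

Answer: [(0, 6), (0, 4), (0, 0)]

Step-by-step:
choose[6, 4, 0] @ H1
  branch[0] choose=6:
    put(6) @ H0 ⇒ s:=6
    get @ H0 ⇒ 6
    H0 returns (0, 6)
    H1 returns [(0, 6)]
  branch[1] choose=4:
    put(4) @ H0 ⇒ s:=4
    get @ H0 ⇒ 4
    H0 returns (0, 4)
    H1 returns [(0, 4)]
  branch[2] choose=0:
    put(0) @ H0 ⇒ s:=0
    get @ H0 ⇒ 0
    H0 returns (0, 0)
    H1 returns [(0, 0)]
= [(0, 6), (0, 4), (0, 0)]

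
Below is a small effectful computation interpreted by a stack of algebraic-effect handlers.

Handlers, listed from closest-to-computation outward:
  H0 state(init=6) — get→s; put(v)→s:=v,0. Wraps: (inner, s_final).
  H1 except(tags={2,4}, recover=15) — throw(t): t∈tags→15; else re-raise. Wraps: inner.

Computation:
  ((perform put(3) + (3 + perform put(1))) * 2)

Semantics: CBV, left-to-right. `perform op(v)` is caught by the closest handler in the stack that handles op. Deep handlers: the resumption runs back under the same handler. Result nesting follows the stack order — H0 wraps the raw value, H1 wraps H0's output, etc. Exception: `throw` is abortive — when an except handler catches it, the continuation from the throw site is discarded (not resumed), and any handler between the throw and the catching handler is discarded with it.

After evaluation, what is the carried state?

Evaluation trace:
put(3) @ H0 ⇒ s:=3
put(1) @ H0 ⇒ s:=1
H0 returns (6, 1)
H1 returns (6, 1)
= (6, 1)

Answer: 1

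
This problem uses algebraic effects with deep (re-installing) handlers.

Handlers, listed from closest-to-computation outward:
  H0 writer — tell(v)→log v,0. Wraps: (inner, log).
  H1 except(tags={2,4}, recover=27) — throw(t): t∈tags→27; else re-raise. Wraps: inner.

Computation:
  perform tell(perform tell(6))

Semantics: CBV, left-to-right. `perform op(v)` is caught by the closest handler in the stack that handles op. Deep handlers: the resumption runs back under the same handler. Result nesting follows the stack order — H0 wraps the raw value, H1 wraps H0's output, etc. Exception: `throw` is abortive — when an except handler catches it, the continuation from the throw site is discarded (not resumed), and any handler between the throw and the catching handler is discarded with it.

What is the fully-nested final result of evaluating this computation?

Evaluation trace:
tell(6) @ H0 ⇒ log+=6
tell(0) @ H0 ⇒ log+=0
H0 returns (0, (6, 0))
H1 returns (0, (6, 0))
= (0, (6, 0))

Answer: (0, (6, 0))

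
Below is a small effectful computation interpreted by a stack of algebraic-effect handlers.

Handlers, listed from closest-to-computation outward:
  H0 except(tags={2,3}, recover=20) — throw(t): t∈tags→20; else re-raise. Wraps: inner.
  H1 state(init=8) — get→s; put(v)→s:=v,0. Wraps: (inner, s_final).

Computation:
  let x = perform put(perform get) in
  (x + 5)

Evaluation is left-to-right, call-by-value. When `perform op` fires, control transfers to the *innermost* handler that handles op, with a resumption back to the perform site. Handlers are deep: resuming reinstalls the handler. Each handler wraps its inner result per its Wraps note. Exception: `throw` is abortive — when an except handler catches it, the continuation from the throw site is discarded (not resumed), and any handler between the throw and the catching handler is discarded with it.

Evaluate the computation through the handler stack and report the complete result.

Answer: (5, 8)

Step-by-step:
get @ H1 ⇒ 8
put(8) @ H1 ⇒ s:=8
H0 returns 5
H1 returns (5, 8)
= (5, 8)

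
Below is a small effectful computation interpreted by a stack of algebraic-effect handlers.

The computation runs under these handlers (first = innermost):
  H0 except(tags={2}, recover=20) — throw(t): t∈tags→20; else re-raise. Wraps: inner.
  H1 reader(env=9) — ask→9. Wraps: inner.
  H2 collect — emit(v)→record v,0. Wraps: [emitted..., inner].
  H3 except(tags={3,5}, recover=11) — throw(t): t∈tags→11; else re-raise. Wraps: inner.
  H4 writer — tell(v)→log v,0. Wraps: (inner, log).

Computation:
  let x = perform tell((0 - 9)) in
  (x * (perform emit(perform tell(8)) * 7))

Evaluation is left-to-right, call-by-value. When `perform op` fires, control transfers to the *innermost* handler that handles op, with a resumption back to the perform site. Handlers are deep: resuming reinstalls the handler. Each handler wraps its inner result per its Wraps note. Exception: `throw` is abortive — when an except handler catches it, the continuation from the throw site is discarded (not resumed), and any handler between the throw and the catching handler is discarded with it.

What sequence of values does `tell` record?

Answer: (-9, 8)

Step-by-step:
tell(-9) @ H4 ⇒ log+=-9
tell(8) @ H4 ⇒ log+=8
emit(0) @ H2 ⇒ out+=0
H0 returns 0
H1 returns 0
H2 returns [0, 0]
H3 returns [0, 0]
H4 returns ([0, 0], (-9, 8))
= ([0, 0], (-9, 8))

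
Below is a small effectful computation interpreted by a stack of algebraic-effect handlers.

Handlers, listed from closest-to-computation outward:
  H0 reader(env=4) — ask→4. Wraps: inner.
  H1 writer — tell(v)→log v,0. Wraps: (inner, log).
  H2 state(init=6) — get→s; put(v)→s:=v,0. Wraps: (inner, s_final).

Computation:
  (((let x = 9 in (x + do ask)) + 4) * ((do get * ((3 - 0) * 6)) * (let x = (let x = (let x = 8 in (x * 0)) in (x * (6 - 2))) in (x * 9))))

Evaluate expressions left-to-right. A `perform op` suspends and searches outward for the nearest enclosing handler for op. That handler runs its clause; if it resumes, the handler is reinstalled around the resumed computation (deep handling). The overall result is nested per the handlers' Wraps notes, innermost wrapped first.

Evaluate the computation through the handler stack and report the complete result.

Step-by-step:
ask @ H0 ⇒ 4
get @ H2 ⇒ 6
H0 returns 0
H1 returns (0, ())
H2 returns ((0, ()), 6)
= ((0, ()), 6)

Answer: ((0, ()), 6)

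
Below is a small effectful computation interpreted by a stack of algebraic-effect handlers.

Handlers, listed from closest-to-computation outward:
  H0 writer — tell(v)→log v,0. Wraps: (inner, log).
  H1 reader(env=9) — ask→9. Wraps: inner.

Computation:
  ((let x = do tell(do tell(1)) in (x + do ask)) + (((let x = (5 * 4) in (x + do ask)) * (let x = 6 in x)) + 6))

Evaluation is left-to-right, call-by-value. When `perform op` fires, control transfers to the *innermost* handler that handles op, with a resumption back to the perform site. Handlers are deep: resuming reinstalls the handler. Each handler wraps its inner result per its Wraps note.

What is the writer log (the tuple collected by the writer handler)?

Working:
tell(1) @ H0 ⇒ log+=1
tell(0) @ H0 ⇒ log+=0
ask @ H1 ⇒ 9
ask @ H1 ⇒ 9
H0 returns (189, (1, 0))
H1 returns (189, (1, 0))
= (189, (1, 0))

Answer: (1, 0)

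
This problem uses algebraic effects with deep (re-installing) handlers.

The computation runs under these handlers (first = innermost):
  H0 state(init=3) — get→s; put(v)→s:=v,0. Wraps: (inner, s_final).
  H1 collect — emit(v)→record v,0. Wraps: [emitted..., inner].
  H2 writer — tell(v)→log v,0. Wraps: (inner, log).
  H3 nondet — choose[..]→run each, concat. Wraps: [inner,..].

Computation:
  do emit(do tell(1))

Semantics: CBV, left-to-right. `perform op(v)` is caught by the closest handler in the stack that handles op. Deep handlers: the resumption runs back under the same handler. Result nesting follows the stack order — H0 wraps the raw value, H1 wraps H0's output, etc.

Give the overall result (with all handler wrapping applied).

Working:
tell(1) @ H2 ⇒ log+=1
emit(0) @ H1 ⇒ out+=0
H0 returns (0, 3)
H1 returns [0, (0, 3)]
H2 returns ([0, (0, 3)], (1))
H3 returns [([0, (0, 3)], (1))]
= [([0, (0, 3)], (1))]

Answer: [([0, (0, 3)], (1))]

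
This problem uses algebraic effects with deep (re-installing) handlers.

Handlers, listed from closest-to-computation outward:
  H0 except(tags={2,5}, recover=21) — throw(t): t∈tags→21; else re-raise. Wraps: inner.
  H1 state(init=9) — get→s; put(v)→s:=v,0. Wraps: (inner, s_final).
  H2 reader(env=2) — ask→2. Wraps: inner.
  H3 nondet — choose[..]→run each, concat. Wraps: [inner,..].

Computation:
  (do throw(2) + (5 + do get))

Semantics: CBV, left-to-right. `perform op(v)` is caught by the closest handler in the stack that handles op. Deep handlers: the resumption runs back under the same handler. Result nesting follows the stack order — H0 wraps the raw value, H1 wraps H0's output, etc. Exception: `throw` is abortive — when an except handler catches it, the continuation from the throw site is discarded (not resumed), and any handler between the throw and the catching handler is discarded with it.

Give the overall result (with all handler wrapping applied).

Answer: [(21, 9)]

Working:
throw(2) @ H0 caught ⇒ 21
H1 returns (21, 9)
H2 returns (21, 9)
H3 returns [(21, 9)]
= [(21, 9)]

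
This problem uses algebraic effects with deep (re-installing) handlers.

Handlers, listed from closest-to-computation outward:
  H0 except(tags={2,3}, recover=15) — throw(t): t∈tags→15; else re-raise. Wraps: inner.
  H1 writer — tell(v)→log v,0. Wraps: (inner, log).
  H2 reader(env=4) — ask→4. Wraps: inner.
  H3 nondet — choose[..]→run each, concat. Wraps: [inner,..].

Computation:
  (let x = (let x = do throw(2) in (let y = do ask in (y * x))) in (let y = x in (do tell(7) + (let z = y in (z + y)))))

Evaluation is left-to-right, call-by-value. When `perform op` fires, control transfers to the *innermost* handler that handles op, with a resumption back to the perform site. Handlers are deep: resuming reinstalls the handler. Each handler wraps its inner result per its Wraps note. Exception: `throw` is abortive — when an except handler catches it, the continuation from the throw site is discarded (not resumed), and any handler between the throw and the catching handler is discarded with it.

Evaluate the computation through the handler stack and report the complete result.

Answer: [(15, ())]

Step-by-step:
throw(2) @ H0 caught ⇒ 15
H1 returns (15, ())
H2 returns (15, ())
H3 returns [(15, ())]
= [(15, ())]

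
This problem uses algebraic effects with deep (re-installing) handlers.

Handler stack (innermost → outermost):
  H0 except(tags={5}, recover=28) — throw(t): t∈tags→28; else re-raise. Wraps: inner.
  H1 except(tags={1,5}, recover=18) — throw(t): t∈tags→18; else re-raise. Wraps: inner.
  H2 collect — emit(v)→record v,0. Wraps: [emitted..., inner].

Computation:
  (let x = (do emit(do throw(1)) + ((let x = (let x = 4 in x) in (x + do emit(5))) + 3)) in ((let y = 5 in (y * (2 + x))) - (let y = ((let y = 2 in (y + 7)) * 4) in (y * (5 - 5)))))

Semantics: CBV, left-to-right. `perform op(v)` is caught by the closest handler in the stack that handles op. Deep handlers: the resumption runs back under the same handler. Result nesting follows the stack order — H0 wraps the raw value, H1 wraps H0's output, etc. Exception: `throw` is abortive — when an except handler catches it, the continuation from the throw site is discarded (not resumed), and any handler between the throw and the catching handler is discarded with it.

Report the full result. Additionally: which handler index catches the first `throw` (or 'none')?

Answer: [18] ; first throw caught by: H1

Evaluation trace:
throw(1) @ H0 re-raised
throw(1) @ H1 caught ⇒ 18
H2 returns [18]
= [18]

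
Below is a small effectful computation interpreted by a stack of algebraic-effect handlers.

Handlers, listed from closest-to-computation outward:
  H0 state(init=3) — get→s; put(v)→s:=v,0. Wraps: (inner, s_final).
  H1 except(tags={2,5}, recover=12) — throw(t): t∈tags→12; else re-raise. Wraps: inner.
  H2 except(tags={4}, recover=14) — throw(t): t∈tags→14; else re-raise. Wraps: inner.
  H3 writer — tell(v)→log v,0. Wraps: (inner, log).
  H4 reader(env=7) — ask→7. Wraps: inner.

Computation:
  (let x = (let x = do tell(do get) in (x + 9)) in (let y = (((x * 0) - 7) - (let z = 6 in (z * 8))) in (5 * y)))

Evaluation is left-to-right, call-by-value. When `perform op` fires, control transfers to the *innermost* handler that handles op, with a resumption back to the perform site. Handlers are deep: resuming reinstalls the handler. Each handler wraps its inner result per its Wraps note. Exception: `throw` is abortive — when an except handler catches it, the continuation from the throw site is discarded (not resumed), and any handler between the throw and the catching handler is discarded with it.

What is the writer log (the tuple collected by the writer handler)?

Answer: (3)

Working:
get @ H0 ⇒ 3
tell(3) @ H3 ⇒ log+=3
H0 returns (-275, 3)
H1 returns (-275, 3)
H2 returns (-275, 3)
H3 returns ((-275, 3), (3))
H4 returns ((-275, 3), (3))
= ((-275, 3), (3))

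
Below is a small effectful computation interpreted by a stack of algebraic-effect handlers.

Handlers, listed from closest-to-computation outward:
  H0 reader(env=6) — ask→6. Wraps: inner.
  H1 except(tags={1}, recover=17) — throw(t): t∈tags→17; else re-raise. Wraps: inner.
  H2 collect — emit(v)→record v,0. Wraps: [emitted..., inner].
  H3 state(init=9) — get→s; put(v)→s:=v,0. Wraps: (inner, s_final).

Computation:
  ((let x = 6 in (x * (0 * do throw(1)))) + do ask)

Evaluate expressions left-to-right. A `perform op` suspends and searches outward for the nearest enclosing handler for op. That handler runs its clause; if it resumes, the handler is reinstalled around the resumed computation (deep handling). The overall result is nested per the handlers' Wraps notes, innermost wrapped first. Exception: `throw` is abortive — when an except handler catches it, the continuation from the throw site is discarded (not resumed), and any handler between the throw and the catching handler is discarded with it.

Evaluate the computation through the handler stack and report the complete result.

Step-by-step:
throw(1) @ H1 caught ⇒ 17
H2 returns [17]
H3 returns ([17], 9)
= ([17], 9)

Answer: ([17], 9)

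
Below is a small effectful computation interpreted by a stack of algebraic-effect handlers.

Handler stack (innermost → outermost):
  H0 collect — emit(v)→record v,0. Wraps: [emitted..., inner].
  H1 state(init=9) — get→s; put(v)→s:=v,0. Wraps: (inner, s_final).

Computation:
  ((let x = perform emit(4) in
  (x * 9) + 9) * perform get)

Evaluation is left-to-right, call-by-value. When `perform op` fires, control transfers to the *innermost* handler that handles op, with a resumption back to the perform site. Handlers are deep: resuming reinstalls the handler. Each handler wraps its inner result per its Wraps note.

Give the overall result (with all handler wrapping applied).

Answer: ([4, 81], 9)

Evaluation trace:
emit(4) @ H0 ⇒ out+=4
get @ H1 ⇒ 9
H0 returns [4, 81]
H1 returns ([4, 81], 9)
= ([4, 81], 9)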